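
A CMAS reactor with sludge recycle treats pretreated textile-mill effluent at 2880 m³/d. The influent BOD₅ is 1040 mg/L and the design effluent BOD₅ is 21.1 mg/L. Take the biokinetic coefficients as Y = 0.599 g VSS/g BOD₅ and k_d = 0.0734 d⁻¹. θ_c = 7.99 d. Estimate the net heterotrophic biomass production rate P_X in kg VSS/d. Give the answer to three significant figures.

Correct the yield for decay: Y_obs = Y/(1 + k_d θ_c) = 0.599 / (1 + 0.0734 × 7.99) = 0.599 / 1.586 = 0.3776.
ΔS = 1040 − 21.1 = 1019 mg/L, so the substrate removal rate is 2880 × 1019/1000 = 2934 kg BOD₅/d.
So the net sludge growth is P_X = 0.3776 × 2934 = 1108 kg VSS/d.

P_X ≈ 1110 kg VSS/d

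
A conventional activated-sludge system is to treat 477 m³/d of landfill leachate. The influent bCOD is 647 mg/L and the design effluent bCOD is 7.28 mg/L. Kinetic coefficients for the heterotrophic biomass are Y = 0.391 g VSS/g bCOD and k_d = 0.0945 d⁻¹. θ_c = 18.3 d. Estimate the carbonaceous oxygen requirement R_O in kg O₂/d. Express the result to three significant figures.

Correct the yield for decay: Y_obs = Y/(1 + k_d θ_c) = 0.391 / (1 + 0.0945 × 18.3) = 0.391 / 2.729 = 0.1433.
Q·(S₀ − S) = 477 × (647 − 7.28) × 10⁻³ = 305.1 kg/d removed.
Net sludge production P_X = 0.1433 × 305.1 = 43.71 kg VSS/d.
R_O = Q·(S₀ − S) − 1.42·P_X = 305.1 − 1.42 × 43.71 = 243.1 kg O₂/d.

R_O ≈ 243 kg O₂/d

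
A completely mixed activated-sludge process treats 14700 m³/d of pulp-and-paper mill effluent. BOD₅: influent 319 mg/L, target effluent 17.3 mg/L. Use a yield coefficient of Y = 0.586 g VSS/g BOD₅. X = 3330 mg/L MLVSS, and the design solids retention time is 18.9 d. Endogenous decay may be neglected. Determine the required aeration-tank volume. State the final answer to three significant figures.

V·X = Y·Q·ΔS·θ_c gives V = 0.586 × 14700 × (319 − 17.3) × 18.9 / 3330 = 14751 m³.

V ≈ 14800 m³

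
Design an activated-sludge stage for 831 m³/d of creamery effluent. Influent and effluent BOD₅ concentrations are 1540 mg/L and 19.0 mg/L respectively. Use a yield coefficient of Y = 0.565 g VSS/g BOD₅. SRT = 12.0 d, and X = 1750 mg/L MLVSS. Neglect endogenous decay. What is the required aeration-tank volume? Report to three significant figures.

Biomass mass balance (decay neglected): V·X = Y·Q·(S₀ − S)·θ_c, so V = 0.565 × 831 × (1540 − 19.0) × 12.0 / 1750 = 4897 m³.

V ≈ 4900 m³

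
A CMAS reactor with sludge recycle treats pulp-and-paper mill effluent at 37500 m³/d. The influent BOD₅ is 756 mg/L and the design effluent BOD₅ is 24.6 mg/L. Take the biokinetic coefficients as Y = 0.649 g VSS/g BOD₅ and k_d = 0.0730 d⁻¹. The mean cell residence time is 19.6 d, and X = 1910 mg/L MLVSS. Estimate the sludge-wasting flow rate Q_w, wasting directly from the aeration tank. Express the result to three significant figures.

Q_w ≈ 3830 m³/d

Rearranging the biomass balance for a CMAS with decay, V = Y·Q·ΔS·θ_c / [X·(1+k_d θ_c)] = 0.649 × 37500 × (756 − 24.6) × 19.6 / [1910 × (1 + 0.0730 × 19.6)] = 3.49×10^8 / 4643 = 75146 m³.
With mixed-liquor wasting, θ_c = V/Q_w, so Q_w = V/θ_c = 75146/19.6 = 3834 m³/d.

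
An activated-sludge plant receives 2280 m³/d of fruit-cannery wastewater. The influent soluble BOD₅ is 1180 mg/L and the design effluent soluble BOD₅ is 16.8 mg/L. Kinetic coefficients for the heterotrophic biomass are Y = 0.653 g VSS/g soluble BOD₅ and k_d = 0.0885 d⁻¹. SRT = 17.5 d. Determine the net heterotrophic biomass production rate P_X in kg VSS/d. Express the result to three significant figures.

Observed yield with endogenous decay: Y_obs = Y / (1 + k_d·θ_c) = 0.653 / (1 + 0.0885 × 17.5) = 0.653 / 2.549 = 0.2562 g VSS/g soluble BOD₅.
Substrate removed = Q·(S₀ − S) = 2280 m³/d × (1180 − 16.8) g/m³ = 2.65×10^6 g/d = 2652 kg/d.
Net biomass production P_X = Y_obs × Q·(S₀ − S) = 0.2562 × 2652 = 679.5 kg VSS/d.

P_X ≈ 679 kg VSS/d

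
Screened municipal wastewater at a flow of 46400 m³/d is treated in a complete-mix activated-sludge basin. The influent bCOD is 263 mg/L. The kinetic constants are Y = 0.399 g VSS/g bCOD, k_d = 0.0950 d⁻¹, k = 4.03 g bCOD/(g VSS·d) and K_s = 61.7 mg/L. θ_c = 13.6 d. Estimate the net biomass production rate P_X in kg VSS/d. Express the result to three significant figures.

Effluent substrate depends only on kinetics and SRT: S = K_s(1 + k_d θ_c) / [θ_c(Yk − k_d) − 1] = 61.7 × (1 + 0.0950 × 13.6) / [13.6 × (0.399 × 4.03 − 0.0950) − 1] = 141.4 / 19.58 = 7.224 mg/L.
Observed yield with endogenous decay: Y_obs = Y / (1 + k_d·θ_c) = 0.399 / (1 + 0.0950 × 13.6) = 0.399 / 2.292 = 0.1741 g VSS/g bCOD.
Q·(S₀ − S) = 46400 × (263 − 7.22) × 10⁻³ = 11868 kg/d removed.
Net biomass production P_X = Y_obs × Q·(S₀ − S) = 0.1741 × 11868 = 2066 kg VSS/d.

P_X ≈ 2070 kg VSS/d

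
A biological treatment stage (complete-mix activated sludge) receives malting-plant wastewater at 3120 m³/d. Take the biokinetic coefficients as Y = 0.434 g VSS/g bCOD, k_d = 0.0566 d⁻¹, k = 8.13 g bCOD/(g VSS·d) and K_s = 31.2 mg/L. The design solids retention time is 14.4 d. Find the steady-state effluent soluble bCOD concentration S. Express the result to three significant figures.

S ≈ 1.16 mg/L

From the Monod/SRT balance for a CMAS, S = K_s·(1+k_d θ_c)/[θ_c·(Y k − k_d) − 1] = 31.2 × (1 + 0.0566 × 14.4) / [14.4 × (0.434 × 8.13 − 0.0566) − 1] = 56.63 / 48.99 = 1.156 mg/L.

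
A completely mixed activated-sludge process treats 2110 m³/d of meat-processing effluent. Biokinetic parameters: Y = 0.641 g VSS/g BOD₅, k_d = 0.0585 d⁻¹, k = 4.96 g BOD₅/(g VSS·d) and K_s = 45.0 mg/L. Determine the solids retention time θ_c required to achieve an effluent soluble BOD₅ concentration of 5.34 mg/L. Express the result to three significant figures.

At the target effluent, Y k S/(K_s+S) = 0.641×4.96×5.34/50.34 = 0.3373 d⁻¹.
θ_c = 1/(μ − k_d) = 1/(0.3373 − 0.0585) = 1/0.2788 = 3.587 d.

θ_c ≈ 3.59 d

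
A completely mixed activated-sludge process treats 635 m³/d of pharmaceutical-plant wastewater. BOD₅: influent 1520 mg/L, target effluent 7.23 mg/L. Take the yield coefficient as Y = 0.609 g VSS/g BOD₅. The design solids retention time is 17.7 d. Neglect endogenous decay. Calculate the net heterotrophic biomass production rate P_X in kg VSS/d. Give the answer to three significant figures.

P_X ≈ 585 kg VSS/d

No decay correction is needed, so Y_obs = Y = 0.609.
Q·(S₀ − S) = 635 × (1520 − 7.23) × 10⁻³ = 960.6 kg/d removed.
P_X = Y_obs · Q(S₀ − S) = 0.6090 × 960.6 = 585.0 kg VSS/d.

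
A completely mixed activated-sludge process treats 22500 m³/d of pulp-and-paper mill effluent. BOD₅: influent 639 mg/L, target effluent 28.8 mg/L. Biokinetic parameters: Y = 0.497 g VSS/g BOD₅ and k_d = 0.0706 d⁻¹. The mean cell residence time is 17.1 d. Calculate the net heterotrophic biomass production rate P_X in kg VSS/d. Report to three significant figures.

P_X ≈ 3090 kg VSS/d

The observed yield is Y_obs = Y/(1 + k_d·θ_c) = 0.497 / (1 + 0.0706 × 17.1) = 0.497 / 2.207 = 0.2252 g VSS per g BOD₅ removed.
ΔS = 639 − 28.8 = 610.2 mg/L, so the substrate removal rate is 22500 × 610.2/1000 = 13730 kg BOD₅/d.
P_X = Y_obs · Q(S₀ − S) = 0.2252 × 13730 = 3091 kg VSS/d.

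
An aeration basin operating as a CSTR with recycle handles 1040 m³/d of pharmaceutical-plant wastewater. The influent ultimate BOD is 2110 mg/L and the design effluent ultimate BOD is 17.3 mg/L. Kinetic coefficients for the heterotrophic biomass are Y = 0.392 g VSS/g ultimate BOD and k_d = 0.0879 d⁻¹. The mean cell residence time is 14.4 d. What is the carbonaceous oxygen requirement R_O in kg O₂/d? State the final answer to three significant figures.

R_O ≈ 1640 kg O₂/d

Y_obs = Y / (1 + k_d θ_c) = 0.392 / (1 + 0.0879 × 14.4) = 0.392 / 2.266 = 0.1730.
Q·(S₀ − S) = 1040 × (2110 − 17.3) × 10⁻³ = 2176 kg/d removed.
Net sludge production P_X = 0.1730 × 2176 = 376.5 kg VSS/d.
R_O = Q·(S₀ − S) − 1.42·P_X = 2176 − 1.42 × 376.5 = 1642 kg O₂/d.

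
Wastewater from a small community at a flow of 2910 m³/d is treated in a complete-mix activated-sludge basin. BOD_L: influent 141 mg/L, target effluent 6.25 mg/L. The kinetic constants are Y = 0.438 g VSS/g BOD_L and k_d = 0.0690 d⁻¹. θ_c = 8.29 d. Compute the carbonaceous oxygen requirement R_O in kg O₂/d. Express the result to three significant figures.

R_O ≈ 237 kg O₂/d

Correct the yield for decay: Y_obs = Y/(1 + k_d θ_c) = 0.438 / (1 + 0.0690 × 8.29) = 0.438 / 1.572 = 0.2786.
Substrate removed = Q·(S₀ − S) = 2910 m³/d × (141 − 6.25) g/m³ = 3.92×10^5 g/d = 392.1 kg/d.
Net sludge production P_X = 0.2786 × 392.1 = 109.3 kg VSS/d.
R_O = Q·ΔS − 1.42 P_X = 392.1 − 155.1 = 237.0 kg O₂/d.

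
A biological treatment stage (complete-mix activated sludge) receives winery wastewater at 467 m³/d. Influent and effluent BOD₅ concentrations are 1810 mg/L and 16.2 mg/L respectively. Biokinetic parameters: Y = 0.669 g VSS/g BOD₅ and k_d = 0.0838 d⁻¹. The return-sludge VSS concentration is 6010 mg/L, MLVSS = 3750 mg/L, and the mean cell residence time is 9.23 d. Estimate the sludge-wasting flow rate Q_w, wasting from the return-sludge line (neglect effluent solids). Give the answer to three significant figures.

From the SRT design equation V = Y Q (S₀−S) θ_c / [X (1 + k_d θ_c)] = 0.669 × 467 × (1810 − 16.2) × 9.23 / [3750 × (1 + 0.0838 × 9.23)] = 5.17×10^6 / 6651 = 777.8 m³.
Q_w = (V·X)/(θ_c X_r) = 777.8 × 3750 / (9.23 × 6010) = 52.58 m³/d.

Q_w ≈ 52.6 m³/d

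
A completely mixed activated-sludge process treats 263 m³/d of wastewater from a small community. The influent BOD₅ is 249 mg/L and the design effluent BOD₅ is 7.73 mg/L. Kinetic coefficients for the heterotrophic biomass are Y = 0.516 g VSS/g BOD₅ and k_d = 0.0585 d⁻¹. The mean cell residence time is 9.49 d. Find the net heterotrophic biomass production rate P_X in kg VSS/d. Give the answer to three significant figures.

P_X ≈ 21.1 kg VSS/d

The observed yield is Y_obs = Y/(1 + k_d·θ_c) = 0.516 / (1 + 0.0585 × 9.49) = 0.516 / 1.555 = 0.3318 g VSS per g BOD₅ removed.
Mass of BOD₅ removed per day: Q(S₀ − S) = 263 × 241.3 g/m³ = 63.45 kg/d.
Net biomass production P_X = Y_obs × Q·(S₀ − S) = 0.3318 × 63.45 = 21.05 kg VSS/d.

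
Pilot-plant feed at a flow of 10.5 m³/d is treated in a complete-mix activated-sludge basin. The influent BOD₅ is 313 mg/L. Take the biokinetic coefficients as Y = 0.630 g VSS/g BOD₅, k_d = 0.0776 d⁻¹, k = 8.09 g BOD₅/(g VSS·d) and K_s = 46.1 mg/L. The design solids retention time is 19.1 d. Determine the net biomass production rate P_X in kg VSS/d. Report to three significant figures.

For a completely mixed reactor with recycle the Lawrence–McCarty relation gives S = K_s·(1 + k_d·θ_c) / [θ_c·(Y·k − k_d) − 1] = 46.1 × (1 + 0.0776 × 19.1) / [19.1 × (0.630 × 8.09 − 0.0776) − 1] = 114.4 / 94.86 = 1.206 mg/L.
Observed yield with endogenous decay: Y_obs = Y / (1 + k_d·θ_c) = 0.630 / (1 + 0.0776 × 19.1) = 0.630 / 2.482 = 0.2538 g VSS/g BOD₅.
Mass of BOD₅ removed per day: Q(S₀ − S) = 10.5 × 311.8 g/m³ = 3.274 kg/d.
P_X = Y_obs · Q(S₀ − S) = 0.2538 × 3.274 = 0.8309 kg VSS/d.

P_X ≈ 0.831 kg VSS/d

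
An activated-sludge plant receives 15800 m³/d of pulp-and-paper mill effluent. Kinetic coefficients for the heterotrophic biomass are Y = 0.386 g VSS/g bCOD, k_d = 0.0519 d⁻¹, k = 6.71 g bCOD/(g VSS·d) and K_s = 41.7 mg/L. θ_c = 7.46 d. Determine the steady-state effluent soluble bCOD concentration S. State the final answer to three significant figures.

S ≈ 3.23 mg/L

For a completely mixed reactor with recycle the Lawrence–McCarty relation gives S = K_s·(1 + k_d·θ_c) / [θ_c·(Y·k − k_d) − 1] = 41.7 × (1 + 0.0519 × 7.46) / [7.46 × (0.386 × 6.71 − 0.0519) − 1] = 57.85 / 17.93 = 3.225 mg/L.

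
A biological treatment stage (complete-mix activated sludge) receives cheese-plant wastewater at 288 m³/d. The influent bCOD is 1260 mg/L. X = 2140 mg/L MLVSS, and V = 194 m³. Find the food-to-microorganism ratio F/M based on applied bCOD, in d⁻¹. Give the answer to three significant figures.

F/M = applied load / biomass = Q·S₀/(V·X) = 288 × 1260 / (194.0 × 2140) = 0.8741 d⁻¹.

F/M ≈ 0.874 d⁻¹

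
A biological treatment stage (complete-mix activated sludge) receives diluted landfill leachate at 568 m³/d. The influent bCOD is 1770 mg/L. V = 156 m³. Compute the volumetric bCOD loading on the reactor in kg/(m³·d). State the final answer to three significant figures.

L_v ≈ 6.44 kg bCOD/(m³·d)

Volumetric loading L_v = Q·S₀ / V = 568 × 1770 g/m³ / 156.0 m³ = 6445 g/(m³·d) = 6.445 kg bCOD/(m³·d).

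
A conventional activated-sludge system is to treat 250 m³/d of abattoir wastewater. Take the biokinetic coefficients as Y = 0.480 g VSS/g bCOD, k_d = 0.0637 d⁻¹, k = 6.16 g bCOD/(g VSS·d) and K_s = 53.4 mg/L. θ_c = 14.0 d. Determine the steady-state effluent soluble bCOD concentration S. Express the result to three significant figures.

For a completely mixed reactor with recycle the Lawrence–McCarty relation gives S = K_s·(1 + k_d·θ_c) / [θ_c·(Y·k − k_d) − 1] = 53.4 × (1 + 0.0637 × 14.0) / [14.0 × (0.480 × 6.16 − 0.0637) − 1] = 101.0 / 39.50 = 2.557 mg/L.

S ≈ 2.56 mg/L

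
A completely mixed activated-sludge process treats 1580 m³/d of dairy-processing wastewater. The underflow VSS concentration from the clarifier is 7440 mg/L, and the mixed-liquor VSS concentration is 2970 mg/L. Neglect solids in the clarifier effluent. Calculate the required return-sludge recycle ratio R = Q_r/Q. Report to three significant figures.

R = Q_r/Q = X/(X_r − X) = 2970 / (7440 − 2970) = 0.6644.

R ≈ 0.664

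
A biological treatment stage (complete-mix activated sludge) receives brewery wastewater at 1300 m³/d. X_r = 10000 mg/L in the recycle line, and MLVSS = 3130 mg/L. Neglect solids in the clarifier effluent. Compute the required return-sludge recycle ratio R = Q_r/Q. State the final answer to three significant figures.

Solids balance on the clarifier gives (1+R)X = R·X_r, so R = X/(X_r − X) = 3130 / (10000 − 3130) = 0.4556.

R ≈ 0.456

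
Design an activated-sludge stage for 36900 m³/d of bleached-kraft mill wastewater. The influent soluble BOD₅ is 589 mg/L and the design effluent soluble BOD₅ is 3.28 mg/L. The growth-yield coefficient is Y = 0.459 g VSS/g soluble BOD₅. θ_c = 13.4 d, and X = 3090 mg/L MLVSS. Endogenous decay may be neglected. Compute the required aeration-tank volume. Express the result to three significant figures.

Biomass mass balance (decay neglected): V·X = Y·Q·(S₀ − S)·θ_c, so V = 0.459 × 36900 × (589 − 3.28) × 13.4 / 3090 = 43020 m³.

V ≈ 43000 m³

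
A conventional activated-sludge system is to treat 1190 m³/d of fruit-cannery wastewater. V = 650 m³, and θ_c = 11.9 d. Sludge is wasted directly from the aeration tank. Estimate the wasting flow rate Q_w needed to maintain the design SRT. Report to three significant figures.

With mixed-liquor wasting, θ_c = V/Q_w, so Q_w = V/θ_c = 650.0/11.9 = 54.62 m³/d.

Q_w ≈ 54.6 m³/d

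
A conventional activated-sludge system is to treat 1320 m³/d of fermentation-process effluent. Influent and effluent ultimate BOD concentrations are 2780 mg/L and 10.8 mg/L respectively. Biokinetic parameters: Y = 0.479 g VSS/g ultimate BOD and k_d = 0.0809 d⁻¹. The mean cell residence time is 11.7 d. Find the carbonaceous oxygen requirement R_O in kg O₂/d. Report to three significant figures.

R_O ≈ 2380 kg O₂/d

Correct the yield for decay: Y_obs = Y/(1 + k_d θ_c) = 0.479 / (1 + 0.0809 × 11.7) = 0.479 / 1.947 = 0.2461.
Q·(S₀ − S) = 1320 × (2780 − 10.8) × 10⁻³ = 3655 kg/d removed.
Net sludge production P_X = 0.2461 × 3655 = 899.5 kg VSS/d.
R_O = Q·(S₀ − S) − 1.42·P_X = 3655 − 1.42 × 899.5 = 2378 kg O₂/d.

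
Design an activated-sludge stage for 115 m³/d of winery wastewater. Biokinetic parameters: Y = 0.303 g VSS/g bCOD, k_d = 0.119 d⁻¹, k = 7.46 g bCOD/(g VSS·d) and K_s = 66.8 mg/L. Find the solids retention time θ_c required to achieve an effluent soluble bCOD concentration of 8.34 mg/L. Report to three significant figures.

At the target effluent, Y k S/(K_s+S) = 0.303×7.46×8.34/75.14 = 0.2509 d⁻¹.
Then 1/θ_c = μ − k_d = 0.2509 − 0.119 = 0.1319 d⁻¹, giving θ_c = 7.582 d.

θ_c ≈ 7.58 d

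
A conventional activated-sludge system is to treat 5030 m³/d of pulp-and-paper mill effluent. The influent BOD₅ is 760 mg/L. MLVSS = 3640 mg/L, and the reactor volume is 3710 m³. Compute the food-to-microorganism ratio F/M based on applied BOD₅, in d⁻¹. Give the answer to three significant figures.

F/M ≈ 0.283 d⁻¹

F/M = applied load / biomass = Q·S₀/(V·X) = 5030 × 760 / (3710 × 3640) = 0.2831 d⁻¹.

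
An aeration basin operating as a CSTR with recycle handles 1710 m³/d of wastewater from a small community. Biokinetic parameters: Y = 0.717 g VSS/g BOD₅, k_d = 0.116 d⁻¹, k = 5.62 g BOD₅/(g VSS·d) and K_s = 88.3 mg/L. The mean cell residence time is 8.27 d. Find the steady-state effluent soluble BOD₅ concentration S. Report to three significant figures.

S ≈ 5.52 mg/L

Effluent substrate depends only on kinetics and SRT: S = K_s(1 + k_d θ_c) / [θ_c(Yk − k_d) − 1] = 88.3 × (1 + 0.116 × 8.27) / [8.27 × (0.717 × 5.62 − 0.116) − 1] = 173.0 / 31.36 = 5.516 mg/L.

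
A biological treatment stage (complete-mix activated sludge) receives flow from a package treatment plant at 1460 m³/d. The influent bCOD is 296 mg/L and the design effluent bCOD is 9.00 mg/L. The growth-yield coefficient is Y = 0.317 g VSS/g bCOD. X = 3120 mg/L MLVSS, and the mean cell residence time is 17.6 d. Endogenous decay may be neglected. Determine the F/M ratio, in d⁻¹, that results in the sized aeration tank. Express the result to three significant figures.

F/M ≈ 0.185 d⁻¹

With k_d = 0 the design equation reduces to V = Y Q (S₀−S) θ_c / X = 0.317 × 1460 × (296 − 9.00) × 17.6 / 3120 = 749.3 m³.
F/M = Q·S₀ / (V·X) = 1460 × 296 / (749.3 × 3120) = 0.1849 g bCOD·(g VSS·d)⁻¹.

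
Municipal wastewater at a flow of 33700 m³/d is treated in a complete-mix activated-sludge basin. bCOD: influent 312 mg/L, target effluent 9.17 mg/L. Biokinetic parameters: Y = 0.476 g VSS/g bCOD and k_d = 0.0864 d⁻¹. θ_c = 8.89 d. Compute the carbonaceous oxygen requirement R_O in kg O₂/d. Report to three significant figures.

Y_obs = Y / (1 + k_d θ_c) = 0.476 / (1 + 0.0864 × 8.89) = 0.476 / 1.768 = 0.2692.
Q·(S₀ − S) = 33700 × (312 − 9.17) × 10⁻³ = 10205 kg/d removed.
P_X = Y_obs·Q·(S₀ − S) = 0.2692 × 10205 = 2747 kg VSS/d.
R_O = Q·ΔS − 1.42 P_X = 10205 − 3901 = 6304 kg O₂/d.

R_O ≈ 6300 kg O₂/d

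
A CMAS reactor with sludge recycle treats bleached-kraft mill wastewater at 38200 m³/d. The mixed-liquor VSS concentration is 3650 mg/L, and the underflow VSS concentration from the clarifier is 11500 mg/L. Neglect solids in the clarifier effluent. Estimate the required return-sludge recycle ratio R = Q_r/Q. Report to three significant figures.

Solids balance on the clarifier gives (1+R)X = R·X_r, so R = X/(X_r − X) = 3650 / (11500 − 3650) = 0.4650.

R ≈ 0.465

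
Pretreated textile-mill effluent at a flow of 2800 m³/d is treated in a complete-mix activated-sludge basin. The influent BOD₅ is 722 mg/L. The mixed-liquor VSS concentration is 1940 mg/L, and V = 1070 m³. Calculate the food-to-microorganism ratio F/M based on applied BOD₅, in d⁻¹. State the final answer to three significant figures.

F/M ≈ 0.974 d⁻¹

F/M = applied load / biomass = Q·S₀/(V·X) = 2800 × 722 / (1070 × 1940) = 0.9739 d⁻¹.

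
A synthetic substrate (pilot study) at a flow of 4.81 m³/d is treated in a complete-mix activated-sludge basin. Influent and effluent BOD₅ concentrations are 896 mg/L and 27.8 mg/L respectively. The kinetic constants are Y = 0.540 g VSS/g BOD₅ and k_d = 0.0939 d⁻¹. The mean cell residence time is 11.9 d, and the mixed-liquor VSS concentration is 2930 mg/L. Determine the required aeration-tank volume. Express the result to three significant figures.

Steady-state biomass mass balance: V·X·(1 + k_d·θ_c) = Y·Q·(S₀ − S)·θ_c, so V = 0.540 × 4.81 × (896 − 27.8) × 11.9 / [2930 × (1 + 0.0939 × 11.9)] = 2.68×10^4 / 6204 = 4.325 m³.

V ≈ 4.33 m³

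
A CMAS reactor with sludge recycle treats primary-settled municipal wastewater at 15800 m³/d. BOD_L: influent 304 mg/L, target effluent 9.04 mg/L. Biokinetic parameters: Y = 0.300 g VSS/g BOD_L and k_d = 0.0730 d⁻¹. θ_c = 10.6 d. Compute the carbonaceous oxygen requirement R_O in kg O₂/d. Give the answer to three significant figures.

R_O ≈ 3540 kg O₂/d

Y_obs = Y / (1 + k_d θ_c) = 0.300 / (1 + 0.0730 × 10.6) = 0.300 / 1.774 = 0.1691.
ΔS = 304 − 9.04 = 295.0 mg/L, so the substrate removal rate is 15800 × 295.0/1000 = 4660 kg BOD_L/d.
Net sludge production P_X = 0.1691 × 4660 = 788.2 kg VSS/d.
R_O = Q·ΔS − 1.42 P_X = 4660 − 1119 = 3541 kg O₂/d.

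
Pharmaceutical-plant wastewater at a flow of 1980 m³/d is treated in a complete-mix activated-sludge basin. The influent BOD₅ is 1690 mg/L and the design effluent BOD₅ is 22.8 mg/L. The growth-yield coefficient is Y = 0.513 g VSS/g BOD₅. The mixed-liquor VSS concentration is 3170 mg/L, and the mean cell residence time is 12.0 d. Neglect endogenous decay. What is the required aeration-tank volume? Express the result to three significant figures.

Biomass mass balance (decay neglected): V·X = Y·Q·(S₀ − S)·θ_c, so V = 0.513 × 1980 × (1690 − 22.8) × 12.0 / 3170 = 6411 m³.

V ≈ 6410 m³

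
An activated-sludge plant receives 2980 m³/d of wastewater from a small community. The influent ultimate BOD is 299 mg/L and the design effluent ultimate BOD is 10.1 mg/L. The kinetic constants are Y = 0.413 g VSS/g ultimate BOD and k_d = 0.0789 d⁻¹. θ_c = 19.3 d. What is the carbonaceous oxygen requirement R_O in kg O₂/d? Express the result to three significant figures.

Y_obs = Y / (1 + k_d θ_c) = 0.413 / (1 + 0.0789 × 19.3) = 0.413 / 2.523 = 0.1637.
ΔS = 299 − 10.1 = 288.9 mg/L, so the substrate removal rate is 2980 × 288.9/1000 = 860.9 kg ultimate BOD/d.
Net sludge production P_X = 0.1637 × 860.9 = 140.9 kg VSS/d.
R_O = Q·(S₀ − S) − 1.42·P_X = 860.9 − 1.42 × 140.9 = 660.8 kg O₂/d.

R_O ≈ 661 kg O₂/d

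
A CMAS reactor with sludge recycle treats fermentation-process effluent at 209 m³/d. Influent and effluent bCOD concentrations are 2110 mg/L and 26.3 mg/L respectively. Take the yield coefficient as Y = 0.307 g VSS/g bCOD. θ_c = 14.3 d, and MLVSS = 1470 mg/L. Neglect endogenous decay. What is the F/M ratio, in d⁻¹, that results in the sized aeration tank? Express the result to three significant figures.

F/M ≈ 0.231 d⁻¹

V·X = Y·Q·ΔS·θ_c gives V = 0.307 × 209 × (2110 − 26.3) × 14.3 / 1470 = 1301 m³.
F/M = applied load / biomass = Q·S₀/(V·X) = 209 × 2110 / (1301 × 1470) = 0.2307 d⁻¹.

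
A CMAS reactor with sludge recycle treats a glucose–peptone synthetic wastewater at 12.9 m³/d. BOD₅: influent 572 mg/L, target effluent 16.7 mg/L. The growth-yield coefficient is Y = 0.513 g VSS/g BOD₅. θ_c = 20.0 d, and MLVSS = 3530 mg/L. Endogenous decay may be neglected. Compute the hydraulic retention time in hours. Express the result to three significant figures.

Biomass mass balance (decay neglected): V·X = Y·Q·(S₀ − S)·θ_c, so V = 0.513 × 12.9 × (572 − 16.7) × 20.0 / 3530 = 20.82 m³.
τ = V/Q = 20.82/12.9 = 1.614 d, or 38.74 h.

τ ≈ 38.7 h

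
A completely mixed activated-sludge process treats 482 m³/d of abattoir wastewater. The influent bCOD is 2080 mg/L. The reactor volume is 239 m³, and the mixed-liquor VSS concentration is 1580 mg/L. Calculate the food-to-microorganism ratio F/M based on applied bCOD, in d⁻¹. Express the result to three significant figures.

F/M ≈ 2.65 d⁻¹

F/M = applied load / biomass = Q·S₀/(V·X) = 482 × 2080 / (239.0 × 1580) = 2.655 d⁻¹.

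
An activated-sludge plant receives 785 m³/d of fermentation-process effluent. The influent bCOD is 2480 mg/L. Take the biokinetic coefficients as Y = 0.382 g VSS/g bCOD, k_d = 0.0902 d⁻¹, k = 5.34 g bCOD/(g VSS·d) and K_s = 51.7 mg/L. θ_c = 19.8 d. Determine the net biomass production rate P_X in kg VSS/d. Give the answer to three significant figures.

P_X ≈ 267 kg VSS/d

Effluent substrate depends only on kinetics and SRT: S = K_s(1 + k_d θ_c) / [θ_c(Yk − k_d) − 1] = 51.7 × (1 + 0.0902 × 19.8) / [19.8 × (0.382 × 5.34 − 0.0902) − 1] = 144.0 / 37.60 = 3.830 mg/L.
Observed yield with endogenous decay: Y_obs = Y / (1 + k_d·θ_c) = 0.382 / (1 + 0.0902 × 19.8) = 0.382 / 2.786 = 0.1371 g VSS/g bCOD.
Mass of bCOD removed per day: Q(S₀ − S) = 785 × 2476 g/m³ = 1944 kg/d.
So the net sludge growth is P_X = 0.1371 × 1944 = 266.5 kg VSS/d.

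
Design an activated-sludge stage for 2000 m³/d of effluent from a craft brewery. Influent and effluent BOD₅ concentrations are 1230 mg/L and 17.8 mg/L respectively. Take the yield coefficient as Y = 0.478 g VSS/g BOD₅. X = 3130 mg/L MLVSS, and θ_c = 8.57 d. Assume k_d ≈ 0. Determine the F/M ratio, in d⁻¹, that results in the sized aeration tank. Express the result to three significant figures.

Biomass mass balance (decay neglected): V·X = Y·Q·(S₀ − S)·θ_c, so V = 0.478 × 2000 × (1230 − 17.8) × 8.57 / 3130 = 3173 m³.
Food-to-microorganism ratio F/M = Q S₀ / (V X) = 2000 × 1230 / (3173 × 3130) = 0.2477 d⁻¹.

F/M ≈ 0.248 d⁻¹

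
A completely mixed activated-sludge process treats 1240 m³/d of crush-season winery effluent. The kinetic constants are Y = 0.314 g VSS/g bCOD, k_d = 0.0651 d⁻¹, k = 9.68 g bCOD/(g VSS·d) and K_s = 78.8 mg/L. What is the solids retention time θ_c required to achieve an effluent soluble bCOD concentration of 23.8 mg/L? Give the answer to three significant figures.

θ_c ≈ 1.56 d

From 1/θ_c = Y·k·S/(K_s + S) − k_d: Y·k·S/(K_s+S) = 0.314 × 9.68 × 23.8 / (78.8 + 23.8) = 0.7051 d⁻¹.
θ_c = 1/(μ − k_d) = 1/(0.7051 − 0.0651) = 1/0.6400 = 1.563 d.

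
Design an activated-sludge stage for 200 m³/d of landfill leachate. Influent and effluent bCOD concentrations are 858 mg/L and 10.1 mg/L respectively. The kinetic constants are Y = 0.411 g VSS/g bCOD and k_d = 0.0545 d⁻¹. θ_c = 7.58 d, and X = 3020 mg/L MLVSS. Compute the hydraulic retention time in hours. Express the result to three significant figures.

τ ≈ 14.9 h

Steady-state biomass mass balance: V·X·(1 + k_d·θ_c) = Y·Q·(S₀ − S)·θ_c, so V = 0.411 × 200 × (858 − 10.1) × 7.58 / [3020 × (1 + 0.0545 × 7.58)] = 5.28×10^5 / 4268 = 123.8 m³.
τ = V/Q = 123.8/200 = 0.6190 d, or 14.86 h.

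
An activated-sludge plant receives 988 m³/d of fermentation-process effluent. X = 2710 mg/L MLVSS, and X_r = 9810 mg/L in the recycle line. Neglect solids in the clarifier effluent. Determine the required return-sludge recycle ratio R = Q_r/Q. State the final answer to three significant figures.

R = Q_r/Q = X/(X_r − X) = 2710 / (9810 − 2710) = 0.3817.

R ≈ 0.382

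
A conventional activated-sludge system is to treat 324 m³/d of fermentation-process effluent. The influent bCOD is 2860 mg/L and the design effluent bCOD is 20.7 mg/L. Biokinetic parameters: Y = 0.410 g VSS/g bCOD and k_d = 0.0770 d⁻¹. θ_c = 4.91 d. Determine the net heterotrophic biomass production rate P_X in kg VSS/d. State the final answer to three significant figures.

P_X ≈ 274 kg VSS/d

The observed yield is Y_obs = Y/(1 + k_d·θ_c) = 0.410 / (1 + 0.0770 × 4.91) = 0.410 / 1.378 = 0.2975 g VSS per g bCOD removed.
Substrate removed = Q·(S₀ − S) = 324 m³/d × (2860 − 20.7) g/m³ = 9.2×10^5 g/d = 919.9 kg/d.
P_X = Y_obs · Q(S₀ − S) = 0.2975 × 919.9 = 273.7 kg VSS/d.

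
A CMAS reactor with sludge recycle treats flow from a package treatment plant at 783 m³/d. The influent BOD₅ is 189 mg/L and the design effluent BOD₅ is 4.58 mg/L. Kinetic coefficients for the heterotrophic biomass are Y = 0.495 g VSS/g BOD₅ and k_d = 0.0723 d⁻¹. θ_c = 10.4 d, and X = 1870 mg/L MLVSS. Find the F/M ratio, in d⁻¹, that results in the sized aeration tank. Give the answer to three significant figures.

F/M ≈ 0.349 d⁻¹

Steady-state biomass mass balance: V·X·(1 + k_d·θ_c) = Y·Q·(S₀ − S)·θ_c, so V = 0.495 × 783 × (189 − 4.58) × 10.4 / [1870 × (1 + 0.0723 × 10.4)] = 7.43×10^5 / 3276 = 226.9 m³.
Food-to-microorganism ratio F/M = Q S₀ / (V X) = 783 × 189 / (226.9 × 1870) = 0.3488 d⁻¹.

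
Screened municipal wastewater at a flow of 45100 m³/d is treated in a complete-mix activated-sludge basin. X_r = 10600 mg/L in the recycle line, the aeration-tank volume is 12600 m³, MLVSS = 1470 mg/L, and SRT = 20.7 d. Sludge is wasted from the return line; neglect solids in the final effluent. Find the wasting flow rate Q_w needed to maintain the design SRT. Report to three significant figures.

θ_c = V·X/(Q_w·X_r) when wasting from the recycle, so Q_w = V·X/(θ_c·X_r) = 12600 × 1470 / (20.7 × 10600) = 84.41 m³/d.

Q_w ≈ 84.4 m³/d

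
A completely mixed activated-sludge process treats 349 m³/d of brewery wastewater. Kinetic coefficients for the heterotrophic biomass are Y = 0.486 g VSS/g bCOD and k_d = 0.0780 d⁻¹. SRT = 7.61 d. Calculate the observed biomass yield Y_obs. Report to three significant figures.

The observed yield is Y_obs = Y/(1 + k_d·θ_c) = 0.486 / (1 + 0.0780 × 7.61) = 0.486 / 1.594 = 0.3050 g VSS per g bCOD removed.

Y_obs ≈ 0.305 g VSS/g bCOD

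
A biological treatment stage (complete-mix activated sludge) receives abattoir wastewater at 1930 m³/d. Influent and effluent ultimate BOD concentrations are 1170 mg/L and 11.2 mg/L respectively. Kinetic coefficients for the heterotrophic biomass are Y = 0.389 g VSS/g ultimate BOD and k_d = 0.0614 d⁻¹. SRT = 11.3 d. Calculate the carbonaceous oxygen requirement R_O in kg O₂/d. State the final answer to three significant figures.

Observed yield with endogenous decay: Y_obs = Y / (1 + k_d·θ_c) = 0.389 / (1 + 0.0614 × 11.3) = 0.389 / 1.694 = 0.2297 g VSS/g ultimate BOD.
ΔS = 1170 − 11.2 = 1159 mg/L, so the substrate removal rate is 1930 × 1159/1000 = 2236 kg ultimate BOD/d.
Net sludge production P_X = 0.2297 × 2236 = 513.6 kg VSS/d.
Carbonaceous O₂ demand = substrate oxidised − cell-mass equivalent = 2236 − 1.42 × 513.6 = 1507 kg O₂/d.

R_O ≈ 1510 kg O₂/d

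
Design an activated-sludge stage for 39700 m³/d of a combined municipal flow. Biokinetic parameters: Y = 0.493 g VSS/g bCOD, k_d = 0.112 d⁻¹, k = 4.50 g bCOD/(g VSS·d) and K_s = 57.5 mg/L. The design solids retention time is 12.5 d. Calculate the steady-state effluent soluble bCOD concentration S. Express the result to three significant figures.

S ≈ 5.45 mg/L

Effluent substrate depends only on kinetics and SRT: S = K_s(1 + k_d θ_c) / [θ_c(Yk − k_d) − 1] = 57.5 × (1 + 0.112 × 12.5) / [12.5 × (0.493 × 4.50 − 0.112) − 1] = 138.0 / 25.33 = 5.448 mg/L.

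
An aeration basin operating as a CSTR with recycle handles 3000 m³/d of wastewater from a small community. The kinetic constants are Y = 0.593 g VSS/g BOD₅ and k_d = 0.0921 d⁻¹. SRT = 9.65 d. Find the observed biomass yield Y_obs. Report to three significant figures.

Y_obs ≈ 0.314 g VSS/g BOD₅

Y_obs = Y / (1 + k_d θ_c) = 0.593 / (1 + 0.0921 × 9.65) = 0.593 / 1.889 = 0.3140.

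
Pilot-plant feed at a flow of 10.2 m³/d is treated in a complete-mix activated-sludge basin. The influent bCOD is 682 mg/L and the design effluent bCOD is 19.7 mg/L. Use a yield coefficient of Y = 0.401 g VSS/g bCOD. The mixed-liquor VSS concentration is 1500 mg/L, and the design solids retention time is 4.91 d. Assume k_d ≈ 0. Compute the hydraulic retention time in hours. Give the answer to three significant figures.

τ ≈ 20.9 h

V·X = Y·Q·ΔS·θ_c gives V = 0.401 × 10.2 × (682 − 19.7) × 4.91 / 1500 = 8.867 m³.
HRT = V/Q = 8.867 m³ / 10.2 m³·d⁻¹ = 0.8693 d × 24 = 20.86 h.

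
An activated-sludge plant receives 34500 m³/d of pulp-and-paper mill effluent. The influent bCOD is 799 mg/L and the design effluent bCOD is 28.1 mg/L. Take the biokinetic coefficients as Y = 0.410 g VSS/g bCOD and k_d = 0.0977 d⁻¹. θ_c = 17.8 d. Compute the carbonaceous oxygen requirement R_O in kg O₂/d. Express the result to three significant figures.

R_O ≈ 20900 kg O₂/d

The observed yield is Y_obs = Y/(1 + k_d·θ_c) = 0.410 / (1 + 0.0977 × 17.8) = 0.410 / 2.739 = 0.1497 g VSS per g bCOD removed.
ΔS = 799 − 28.1 = 770.9 mg/L, so the substrate removal rate is 34500 × 770.9/1000 = 26596 kg bCOD/d.
Biomass synthesised: P_X = Y_obs × 26596 = 3981 kg VSS/d.
R_O = Q·ΔS − 1.42 P_X = 26596 − 5653 = 20943 kg O₂/d.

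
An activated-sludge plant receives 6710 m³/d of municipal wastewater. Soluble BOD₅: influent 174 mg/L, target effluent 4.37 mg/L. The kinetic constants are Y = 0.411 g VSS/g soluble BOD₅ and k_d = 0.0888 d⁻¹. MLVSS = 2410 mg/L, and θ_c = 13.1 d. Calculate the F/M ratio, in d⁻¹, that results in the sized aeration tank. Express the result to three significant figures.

Steady-state biomass mass balance: V·X·(1 + k_d·θ_c) = Y·Q·(S₀ − S)·θ_c, so V = 0.411 × 6710 × (174 − 4.37) × 13.1 / [2410 × (1 + 0.0888 × 13.1)] = 6.13×10^6 / 5214 = 1175 m³.
F/M = applied load / biomass = Q·S₀/(V·X) = 6710 × 174 / (1175 × 2410) = 0.4121 d⁻¹.

F/M ≈ 0.412 d⁻¹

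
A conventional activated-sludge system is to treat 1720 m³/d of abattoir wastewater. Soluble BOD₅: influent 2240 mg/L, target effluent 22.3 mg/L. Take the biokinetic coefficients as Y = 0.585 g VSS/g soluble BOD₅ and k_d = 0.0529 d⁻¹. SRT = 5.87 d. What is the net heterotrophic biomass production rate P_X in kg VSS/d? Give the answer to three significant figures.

The observed yield is Y_obs = Y/(1 + k_d·θ_c) = 0.585 / (1 + 0.0529 × 5.87) = 0.585 / 1.311 = 0.4464 g VSS per g soluble BOD₅ removed.
Substrate removed = Q·(S₀ − S) = 1720 m³/d × (2240 − 22.3) g/m³ = 3.81×10^6 g/d = 3814 kg/d.
So the net sludge growth is P_X = 0.4464 × 3814 = 1703 kg VSS/d.

P_X ≈ 1700 kg VSS/d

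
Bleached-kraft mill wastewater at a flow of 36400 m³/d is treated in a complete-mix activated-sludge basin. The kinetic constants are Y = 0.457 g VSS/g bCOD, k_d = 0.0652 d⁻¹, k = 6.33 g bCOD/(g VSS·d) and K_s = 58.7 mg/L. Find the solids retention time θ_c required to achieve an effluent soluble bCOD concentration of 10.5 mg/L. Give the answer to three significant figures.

θ_c ≈ 2.68 d

Specific growth rate at S = 10.5 mg/L: μ = YkS/(K_s+S) = 0.457·6.33·10.5/(58.7+10.5) = 0.4389 d⁻¹.
θ_c = 1/(μ − k_d) = 1/(0.4389 − 0.0652) = 1/0.3737 = 2.676 d.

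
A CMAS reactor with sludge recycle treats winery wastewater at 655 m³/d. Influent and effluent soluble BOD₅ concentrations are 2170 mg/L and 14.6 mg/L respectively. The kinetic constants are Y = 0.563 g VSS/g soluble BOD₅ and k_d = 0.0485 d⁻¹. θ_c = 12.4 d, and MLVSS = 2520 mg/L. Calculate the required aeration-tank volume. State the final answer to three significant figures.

V ≈ 2440 m³

From the SRT design equation V = Y Q (S₀−S) θ_c / [X (1 + k_d θ_c)] = 0.563 × 655 × (2170 − 14.6) × 12.4 / [2520 × (1 + 0.0485 × 12.4)] = 9.86×10^6 / 4036 = 2442 m³.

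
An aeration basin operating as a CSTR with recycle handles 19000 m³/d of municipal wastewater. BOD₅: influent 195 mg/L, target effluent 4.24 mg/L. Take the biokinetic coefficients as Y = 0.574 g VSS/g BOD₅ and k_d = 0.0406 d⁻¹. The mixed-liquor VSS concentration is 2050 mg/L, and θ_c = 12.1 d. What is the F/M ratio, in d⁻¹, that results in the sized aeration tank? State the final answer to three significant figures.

Steady-state biomass mass balance: V·X·(1 + k_d·θ_c) = Y·Q·(S₀ − S)·θ_c, so V = 0.574 × 19000 × (195 − 4.24) × 12.1 / [2050 × (1 + 0.0406 × 12.1)] = 2.52×10^7 / 3057 = 8234 m³.
Food-to-microorganism ratio F/M = Q S₀ / (V X) = 19000 × 195 / (8234 × 2050) = 0.2195 d⁻¹.

F/M ≈ 0.219 d⁻¹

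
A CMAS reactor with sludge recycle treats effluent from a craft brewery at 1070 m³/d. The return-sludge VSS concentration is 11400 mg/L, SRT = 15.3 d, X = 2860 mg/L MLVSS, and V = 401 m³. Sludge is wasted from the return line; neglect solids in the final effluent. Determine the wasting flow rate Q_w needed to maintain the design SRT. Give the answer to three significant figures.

Q_w ≈ 6.58 m³/d

Wasting from the return line (neglecting effluent solids): Q_w = V·X / (θ_c·X_r) = 401.0 × 2860 / (15.3 × 11400) = 6.575 m³/d.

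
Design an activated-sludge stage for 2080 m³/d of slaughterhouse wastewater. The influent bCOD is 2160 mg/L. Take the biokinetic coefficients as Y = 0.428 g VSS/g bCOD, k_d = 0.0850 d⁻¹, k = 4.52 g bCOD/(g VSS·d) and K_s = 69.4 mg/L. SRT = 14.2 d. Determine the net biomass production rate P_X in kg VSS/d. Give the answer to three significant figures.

For a completely mixed reactor with recycle the Lawrence–McCarty relation gives S = K_s·(1 + k_d·θ_c) / [θ_c·(Y·k − k_d) − 1] = 69.4 × (1 + 0.0850 × 14.2) / [14.2 × (0.428 × 4.52 − 0.0850) − 1] = 153.2 / 25.26 = 6.063 mg/L.
The observed yield is Y_obs = Y/(1 + k_d·θ_c) = 0.428 / (1 + 0.0850 × 14.2) = 0.428 / 2.207 = 0.1939 g VSS per g bCOD removed.
Q·(S₀ − S) = 2080 × (2160 − 6.06) × 10⁻³ = 4480 kg/d removed.
So the net sludge growth is P_X = 0.1939 × 4480 = 868.8 kg VSS/d.

P_X ≈ 869 kg VSS/d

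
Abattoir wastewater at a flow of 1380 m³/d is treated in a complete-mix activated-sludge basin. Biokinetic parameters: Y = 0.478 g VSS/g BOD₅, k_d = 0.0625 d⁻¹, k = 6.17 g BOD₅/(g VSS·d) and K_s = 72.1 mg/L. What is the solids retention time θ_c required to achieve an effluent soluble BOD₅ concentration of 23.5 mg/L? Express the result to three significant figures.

θ_c ≈ 1.51 d

From 1/θ_c = Y·k·S/(K_s + S) − k_d: Y·k·S/(K_s+S) = 0.478 × 6.17 × 23.5 / (72.1 + 23.5) = 0.7250 d⁻¹.
θ_c = 1/(μ − k_d) = 1/(0.7250 − 0.0625) = 1/0.6625 = 1.509 d.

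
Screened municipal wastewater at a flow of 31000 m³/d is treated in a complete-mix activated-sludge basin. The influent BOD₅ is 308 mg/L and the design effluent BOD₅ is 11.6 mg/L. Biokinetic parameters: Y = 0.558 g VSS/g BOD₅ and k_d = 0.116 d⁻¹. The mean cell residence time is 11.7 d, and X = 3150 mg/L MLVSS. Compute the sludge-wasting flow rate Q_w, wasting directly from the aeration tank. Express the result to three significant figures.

Steady-state biomass mass balance: V·X·(1 + k_d·θ_c) = Y·Q·(S₀ − S)·θ_c, so V = 0.558 × 31000 × (308 − 11.6) × 11.7 / [3150 × (1 + 0.116 × 11.7)] = 6×10^7 / 7425 = 8079 m³.
With mixed-liquor wasting, θ_c = V/Q_w, so Q_w = V/θ_c = 8079/11.7 = 690.5 m³/d.

Q_w ≈ 691 m³/d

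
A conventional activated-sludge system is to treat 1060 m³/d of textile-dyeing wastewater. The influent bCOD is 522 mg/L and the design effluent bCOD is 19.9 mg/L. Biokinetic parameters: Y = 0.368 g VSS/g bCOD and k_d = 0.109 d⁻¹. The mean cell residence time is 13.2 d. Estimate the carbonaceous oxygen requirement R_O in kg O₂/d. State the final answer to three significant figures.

Observed yield with endogenous decay: Y_obs = Y / (1 + k_d·θ_c) = 0.368 / (1 + 0.109 × 13.2) = 0.368 / 2.439 = 0.1509 g VSS/g bCOD.
ΔS = 522 − 19.9 = 502.1 mg/L, so the substrate removal rate is 1060 × 502.1/1000 = 532.2 kg bCOD/d.
Net sludge production P_X = 0.1509 × 532.2 = 80.31 kg VSS/d.
R_O = Q·ΔS − 1.42 P_X = 532.2 − 114.0 = 418.2 kg O₂/d.

R_O ≈ 418 kg O₂/d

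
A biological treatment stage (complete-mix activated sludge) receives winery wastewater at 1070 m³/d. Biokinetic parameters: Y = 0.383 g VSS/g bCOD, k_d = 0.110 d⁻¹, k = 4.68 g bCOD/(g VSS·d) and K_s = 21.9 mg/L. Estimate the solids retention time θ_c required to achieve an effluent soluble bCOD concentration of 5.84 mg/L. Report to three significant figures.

At the target effluent, Y k S/(K_s+S) = 0.383×4.68×5.84/27.74 = 0.3774 d⁻¹.
Then 1/θ_c = μ − k_d = 0.3774 − 0.110 = 0.2674 d⁻¹, giving θ_c = 3.740 d.

θ_c ≈ 3.74 d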